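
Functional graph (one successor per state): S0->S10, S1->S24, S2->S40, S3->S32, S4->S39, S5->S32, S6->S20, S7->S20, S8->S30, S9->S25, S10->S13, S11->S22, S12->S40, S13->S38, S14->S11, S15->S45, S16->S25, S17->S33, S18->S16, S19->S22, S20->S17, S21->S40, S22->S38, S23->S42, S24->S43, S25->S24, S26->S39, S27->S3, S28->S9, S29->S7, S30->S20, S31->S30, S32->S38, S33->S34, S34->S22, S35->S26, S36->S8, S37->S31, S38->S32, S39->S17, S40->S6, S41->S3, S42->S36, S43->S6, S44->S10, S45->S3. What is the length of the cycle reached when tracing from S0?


Trace from S0 until a state repeats:
  S0 -> S10 -> S13 -> S38 -> S32 -> S38
S38 first seen at step 3, revisited at step 5.
Cycle length = 5 - 3 = 2

2


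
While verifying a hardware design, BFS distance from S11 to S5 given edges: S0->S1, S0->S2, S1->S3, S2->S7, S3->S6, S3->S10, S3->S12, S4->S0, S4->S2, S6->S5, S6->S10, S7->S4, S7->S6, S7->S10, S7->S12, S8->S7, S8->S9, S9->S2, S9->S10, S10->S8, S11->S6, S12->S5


BFS layer-by-layer from S11:
  dist 0: {S11}
  dist 1: {S6}
  dist 2: {S5, S10}
  -> S5 reached at distance 2
Shortest path length = 2

2


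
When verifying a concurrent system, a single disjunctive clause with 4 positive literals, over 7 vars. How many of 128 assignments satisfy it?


Step 1: Total=2^7=128
Step 2: Unsat when all 4 false: 2^3=8
Step 3: Sat=128-8=120

120


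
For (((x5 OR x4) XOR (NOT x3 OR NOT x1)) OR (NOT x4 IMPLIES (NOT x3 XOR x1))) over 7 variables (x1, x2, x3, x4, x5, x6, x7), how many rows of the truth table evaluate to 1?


Formula: (((x5 OR x4) XOR (NOT x3 OR NOT x1)) OR (NOT x4 IMPLIES (NOT x3 XOR x1))) over 7 vars (128 rows)
Evaluate each row (x1, x2, x3, x4, x5, x6, x7 as bits, MSB first):
  row 0 [0000000]: (((0 OR 0) XOR (NOT 0 OR NOT 0)) OR (NOT 0 IMPLIES (NOT 0 XOR 0))) -> 1
  row 1 [0000001]: (((0 OR 0) XOR (NOT 0 OR NOT 0)) OR (NOT 0 IMPLIES (NOT 0 XOR 0))) -> 1
  row 2 [0000010]: (((0 OR 0) XOR (NOT 0 OR NOT 0)) OR (NOT 0 IMPLIES (NOT 0 XOR 0))) -> 1
  row 3 [0000011]: (((0 OR 0) XOR (NOT 0 OR NOT 0)) OR (NOT 0 IMPLIES (NOT 0 XOR 0))) -> 1
  row 4 [0000100]: (((1 OR 0) XOR (NOT 0 OR NOT 0)) OR (NOT 0 IMPLIES (NOT 0 XOR 0))) -> 1
  (every remaining row is evaluated the same way; all 128 results are listed next)
Full result column, 8 rows per line (x1,x2,x3,x4 fixed per line; x5,x6,x7 runs 000..111 left to right):
  rows 0-7 [x1,x2,x3,x4=0000]: 11111111  (ones: 8)
  rows 8-15 [x1,x2,x3,x4=0001]: 11111111  (ones: 8)
  rows 16-23 [x1,x2,x3,x4=0010]: 11110000  (ones: 4)
  rows 24-31 [x1,x2,x3,x4=0011]: 11111111  (ones: 8)
  rows 32-39 [x1,x2,x3,x4=0100]: 11111111  (ones: 8)
  rows 40-47 [x1,x2,x3,x4=0101]: 11111111  (ones: 8)
  rows 48-55 [x1,x2,x3,x4=0110]: 11110000  (ones: 4)
  rows 56-63 [x1,x2,x3,x4=0111]: 11111111  (ones: 8)
  rows 64-71 [x1,x2,x3,x4=1000]: 11110000  (ones: 4)
  rows 72-79 [x1,x2,x3,x4=1001]: 11111111  (ones: 8)
  rows 80-87 [x1,x2,x3,x4=1010]: 11111111  (ones: 8)
  rows 88-95 [x1,x2,x3,x4=1011]: 11111111  (ones: 8)
  rows 96-103 [x1,x2,x3,x4=1100]: 11110000  (ones: 4)
  rows 104-111 [x1,x2,x3,x4=1101]: 11111111  (ones: 8)
  rows 112-119 [x1,x2,x3,x4=1110]: 11111111  (ones: 8)
  rows 120-127 [x1,x2,x3,x4=1111]: 11111111  (ones: 8)
Count of 1-rows = 8+8+4+8+8+8+4+8+4+8+8+8+4+8+8+8 = 112

112


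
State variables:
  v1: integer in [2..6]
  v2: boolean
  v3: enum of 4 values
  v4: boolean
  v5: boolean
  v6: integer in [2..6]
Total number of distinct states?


State space = product of domain sizes of all variables.
Domain sizes:
  v1 (integer in [2..6]): 5
  v2 (boolean): 2
  v3 (enum of 4 values): 4
  v4 (boolean): 2
  v5 (boolean): 2
  v6 (integer in [2..6]): 5
Product = 5 * 2 * 4 * 2 * 2 * 5 = 800

800


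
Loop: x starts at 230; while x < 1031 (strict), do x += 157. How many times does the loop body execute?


Step 1: x goes from 230 toward 1031 by 157; the body runs while x<1031, so iterations = ceil((bound-start)/step)
Step 2: Distance=801
Step 3: ceil(801/157)=6

6


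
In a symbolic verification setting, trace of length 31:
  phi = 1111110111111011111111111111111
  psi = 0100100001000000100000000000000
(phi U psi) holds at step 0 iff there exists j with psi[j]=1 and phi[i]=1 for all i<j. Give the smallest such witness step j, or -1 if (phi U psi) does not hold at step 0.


(phi U psi) at 0: need smallest j with psi[j]=1 and phi[i]=1 for all i in [0,j).
Scan from step 0:
  step 0: phi=1, psi=0 -> continue
  step 1: psi=1 and phi held for [0,1) -> witness found
Witness step = 1

1


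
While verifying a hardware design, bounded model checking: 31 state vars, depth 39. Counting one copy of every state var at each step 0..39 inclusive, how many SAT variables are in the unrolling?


BMC unrolls to depth k, creating one copy of each state var for steps 0..k.
Step count = 39 + 1 = 40 (steps 0 through 39)
Vars per step = 31
Total = 31 * 40 = 1240

1240


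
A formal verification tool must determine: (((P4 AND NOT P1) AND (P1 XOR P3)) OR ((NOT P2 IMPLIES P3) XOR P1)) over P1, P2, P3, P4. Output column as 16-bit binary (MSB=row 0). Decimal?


Formula: (((P4 AND NOT P1) AND (P1 XOR P3)) OR ((NOT P2 IMPLIES P3) XOR P1)) over P1, P2, P3, P4 (16 rows)
Evaluate each row (bits = P1,P2,P3,P4, MSB first):
  row 0 [0000]: (((0 AND NOT 0) AND (0 XOR 0)) OR ((NOT 0 IMPLIES 0) XOR 0)) -> 0
  row 1 [0001]: (((1 AND NOT 0) AND (0 XOR 0)) OR ((NOT 0 IMPLIES 0) XOR 0)) -> 0
  row 2 [0010]: (((0 AND NOT 0) AND (0 XOR 1)) OR ((NOT 0 IMPLIES 1) XOR 0)) -> 1
  row 3 [0011]: (((1 AND NOT 0) AND (0 XOR 1)) OR ((NOT 0 IMPLIES 1) XOR 0)) -> 1
  row 4 [0100]: (((0 AND NOT 0) AND (0 XOR 0)) OR ((NOT 1 IMPLIES 0) XOR 0)) -> 1
  row 5 [0101]: (((1 AND NOT 0) AND (0 XOR 0)) OR ((NOT 1 IMPLIES 0) XOR 0)) -> 1
  row 6 [0110]: (((0 AND NOT 0) AND (0 XOR 1)) OR ((NOT 1 IMPLIES 1) XOR 0)) -> 1
  row 7 [0111]: (((1 AND NOT 0) AND (0 XOR 1)) OR ((NOT 1 IMPLIES 1) XOR 0)) -> 1
  row 8 [1000]: (((0 AND NOT 1) AND (1 XOR 0)) OR ((NOT 0 IMPLIES 0) XOR 1)) -> 1
  row 9 [1001]: (((1 AND NOT 1) AND (1 XOR 0)) OR ((NOT 0 IMPLIES 0) XOR 1)) -> 1
  row 10 [1010]: (((0 AND NOT 1) AND (1 XOR 1)) OR ((NOT 0 IMPLIES 1) XOR 1)) -> 0
  row 11 [1011]: (((1 AND NOT 1) AND (1 XOR 1)) OR ((NOT 0 IMPLIES 1) XOR 1)) -> 0
  row 12 [1100]: (((0 AND NOT 1) AND (1 XOR 0)) OR ((NOT 1 IMPLIES 0) XOR 1)) -> 0
  row 13 [1101]: (((1 AND NOT 1) AND (1 XOR 0)) OR ((NOT 1 IMPLIES 0) XOR 1)) -> 0
  row 14 [1110]: (((0 AND NOT 1) AND (1 XOR 1)) OR ((NOT 1 IMPLIES 1) XOR 1)) -> 0
  row 15 [1111]: (((1 AND NOT 1) AND (1 XOR 1)) OR ((NOT 1 IMPLIES 1) XOR 1)) -> 0
Full result column, 4 rows per line (P1,P2 fixed per line; P3,P4 runs 00..11 left to right):
  rows 0-3 [P1,P2=00]: 0011  = hex 3
  rows 4-7 [P1,P2=01]: 1111  = hex F
  rows 8-11 [P1,P2=10]: 1100  = hex C
  rows 12-15 [P1,P2=11]: 0000  = hex 0
Output column (row 0 .. row 15) = 0011111111000000
Output column grouped in 4s = 0011 1111 1100 0000 = 0x3FC0
Convert to decimal digit by digit (value = value*16 + digit):
  3 -> 3
  3*16 + 15 (F) = 63
  63*16 + 12 (C) = 1020
  1020*16 + 0 = 16320
Decimal = 16320

16320


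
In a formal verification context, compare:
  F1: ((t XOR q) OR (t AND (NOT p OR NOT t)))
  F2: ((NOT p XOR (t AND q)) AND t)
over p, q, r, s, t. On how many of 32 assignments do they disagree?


F1 = ((t XOR q) OR (t AND (NOT p OR NOT t)))
F2 = ((NOT p XOR (t AND q)) AND t)
Evaluate both on each of 32 rows (bits = p,q,r,s,t):
  row 0 [00000]: F1=0 F2=0 -> 0
  row 1 [00001]: F1=1 F2=1 -> 0
  row 2 [00010]: F1=0 F2=0 -> 0
  row 3 [00011]: F1=1 F2=1 -> 0
  row 4 [00100]: F1=0 F2=0 -> 0
  row 5 [00101]: F1=1 F2=1 -> 0
  row 6 [00110]: F1=0 F2=0 -> 0
  row 7 [00111]: F1=1 F2=1 -> 0
  row 8 [01000]: F1=1 F2=0 (differ) -> 1
  row 9 [01001]: F1=1 F2=0 (differ) -> 1
  row 10 [01010]: F1=1 F2=0 (differ) -> 1
  row 11 [01011]: F1=1 F2=0 (differ) -> 1
  row 12 [01100]: F1=1 F2=0 (differ) -> 1
  row 13 [01101]: F1=1 F2=0 (differ) -> 1
  row 14 [01110]: F1=1 F2=0 (differ) -> 1
  row 15 [01111]: F1=1 F2=0 (differ) -> 1
  row 16 [10000]: F1=0 F2=0 -> 0
  row 17 [10001]: F1=1 F2=0 (differ) -> 1
  row 18 [10010]: F1=0 F2=0 -> 0
  row 19 [10011]: F1=1 F2=0 (differ) -> 1
  row 20 [10100]: F1=0 F2=0 -> 0
  row 21 [10101]: F1=1 F2=0 (differ) -> 1
  row 22 [10110]: F1=0 F2=0 -> 0
  row 23 [10111]: F1=1 F2=0 (differ) -> 1
  row 24 [11000]: F1=1 F2=0 (differ) -> 1
  row 25 [11001]: F1=0 F2=1 (differ) -> 1
  row 26 [11010]: F1=1 F2=0 (differ) -> 1
  row 27 [11011]: F1=0 F2=1 (differ) -> 1
  row 28 [11100]: F1=1 F2=0 (differ) -> 1
  row 29 [11101]: F1=0 F2=1 (differ) -> 1
  row 30 [11110]: F1=1 F2=0 (differ) -> 1
  row 31 [11111]: F1=0 F2=1 (differ) -> 1
Full result column, 8 rows per line (p,q fixed per line; r,s,t runs 000..111 left to right):
  rows 0-7 [p,q=00]: 00000000  (ones: 0)
  rows 8-15 [p,q=01]: 11111111  (ones: 8)
  rows 16-23 [p,q=10]: 01010101  (ones: 4)
  rows 24-31 [p,q=11]: 11111111  (ones: 8)
Disagreements = 0+8+4+8 = 20

20


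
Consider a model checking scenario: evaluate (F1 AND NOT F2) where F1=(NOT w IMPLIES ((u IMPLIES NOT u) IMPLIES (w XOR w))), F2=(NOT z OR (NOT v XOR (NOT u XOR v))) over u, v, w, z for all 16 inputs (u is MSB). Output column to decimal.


F1 = (NOT w IMPLIES ((u IMPLIES NOT u) IMPLIES (w XOR w)))
F2 = (NOT z OR (NOT v XOR (NOT u XOR v)))
Counterexample to F1=>F2 is where F1=1 and F2=0.
Evaluate each row (bits = u,v,w,z, MSB first):
  row 0 [0000]: F1=0 F2=1 -> F1&~F2 -> 0
  row 1 [0001]: F1=0 F2=0 -> F1&~F2 -> 0
  row 2 [0010]: F1=1 F2=1 -> F1&~F2 -> 0
  row 3 [0011]: F1=1 F2=0 -> F1&~F2 -> 1
  row 4 [0100]: F1=0 F2=1 -> F1&~F2 -> 0
  row 5 [0101]: F1=0 F2=0 -> F1&~F2 -> 0
  row 6 [0110]: F1=1 F2=1 -> F1&~F2 -> 0
  row 7 [0111]: F1=1 F2=0 -> F1&~F2 -> 1
  row 8 [1000]: F1=1 F2=1 -> F1&~F2 -> 0
  row 9 [1001]: F1=1 F2=1 -> F1&~F2 -> 0
  row 10 [1010]: F1=1 F2=1 -> F1&~F2 -> 0
  row 11 [1011]: F1=1 F2=1 -> F1&~F2 -> 0
  row 12 [1100]: F1=1 F2=1 -> F1&~F2 -> 0
  row 13 [1101]: F1=1 F2=1 -> F1&~F2 -> 0
  row 14 [1110]: F1=1 F2=1 -> F1&~F2 -> 0
  row 15 [1111]: F1=1 F2=1 -> F1&~F2 -> 0
Full result column, 4 rows per line (u,v fixed per line; w,z runs 00..11 left to right):
  rows 0-3 [u,v=00]: 0001  = hex 1
  rows 4-7 [u,v=01]: 0001  = hex 1
  rows 8-11 [u,v=10]: 0000  = hex 0
  rows 12-15 [u,v=11]: 0000  = hex 0
Counterexample vector (row 0 .. row 15) = 0001000100000000
Output column grouped in 4s = 0001 0001 0000 0000 = 0x1100
Convert to decimal digit by digit (value = value*16 + digit):
  1 -> 1
  1*16 + 1 = 17
  17*16 + 0 = 272
  272*16 + 0 = 4352
Decimal = 4352

4352


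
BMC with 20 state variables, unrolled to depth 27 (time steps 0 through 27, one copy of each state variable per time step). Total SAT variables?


BMC unrolls to depth k, creating one copy of each state var for steps 0..k.
Step count = 27 + 1 = 28 (steps 0 through 27)
Vars per step = 20
Total = 20 * 28 = 560

560


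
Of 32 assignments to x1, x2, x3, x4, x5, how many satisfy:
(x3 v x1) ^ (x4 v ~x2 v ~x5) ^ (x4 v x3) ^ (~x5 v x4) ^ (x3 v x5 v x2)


CNF with 5 clauses over 5 vars (32 assignments).
An assignment satisfies CNF iff every clause has >=1 true literal.
Check each row (bits = x1,x2,x3,x4,x5; clause T/F shown):
  row 0 [00000]: clauses=FTFTF -> 0
  row 1 [00001]: clauses=FTFFT -> 0
  row 2 [00010]: clauses=FTTTF -> 0
  row 3 [00011]: clauses=FTTTT -> 0
  row 4 [00100]: clauses=TTTTT -> 1
  row 5 [00101]: clauses=TTTFT -> 0
  row 6 [00110]: clauses=TTTTT -> 1
  row 7 [00111]: clauses=TTTTT -> 1
  row 8 [01000]: clauses=FTFTT -> 0
  row 9 [01001]: clauses=FFFFT -> 0
  row 10 [01010]: clauses=FTTTT -> 0
  row 11 [01011]: clauses=FTTTT -> 0
  row 12 [01100]: clauses=TTTTT -> 1
  row 13 [01101]: clauses=TFTFT -> 0
  row 14 [01110]: clauses=TTTTT -> 1
  row 15 [01111]: clauses=TTTTT -> 1
  row 16 [10000]: clauses=TTFTF -> 0
  row 17 [10001]: clauses=TTFFT -> 0
  row 18 [10010]: clauses=TTTTF -> 0
  row 19 [10011]: clauses=TTTTT -> 1
  row 20 [10100]: clauses=TTTTT -> 1
  row 21 [10101]: clauses=TTTFT -> 0
  row 22 [10110]: clauses=TTTTT -> 1
  row 23 [10111]: clauses=TTTTT -> 1
  row 24 [11000]: clauses=TTFTT -> 0
  row 25 [11001]: clauses=TFFFT -> 0
  row 26 [11010]: clauses=TTTTT -> 1
  row 27 [11011]: clauses=TTTTT -> 1
  row 28 [11100]: clauses=TTTTT -> 1
  row 29 [11101]: clauses=TFTFT -> 0
  row 30 [11110]: clauses=TTTTT -> 1
  row 31 [11111]: clauses=TTTTT -> 1
Full result column, 8 rows per line (x1,x2 fixed per line; x3,x4,x5 runs 000..111 left to right):
  rows 0-7 [x1,x2=00]: 00001011  (ones: 3)
  rows 8-15 [x1,x2=01]: 00001011  (ones: 3)
  rows 16-23 [x1,x2=10]: 00011011  (ones: 4)
  rows 24-31 [x1,x2=11]: 00111011  (ones: 5)
Satisfying assignments = 3+3+4+5 = 15

15


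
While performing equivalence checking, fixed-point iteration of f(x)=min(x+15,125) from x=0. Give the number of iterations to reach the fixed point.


Step 1: x=0, cap=125, increment=15
Step 2: x grows by 15 each step until capped at 125; fixed point is x=125
Step 3: iterations = ceil(125/15) = 9

9


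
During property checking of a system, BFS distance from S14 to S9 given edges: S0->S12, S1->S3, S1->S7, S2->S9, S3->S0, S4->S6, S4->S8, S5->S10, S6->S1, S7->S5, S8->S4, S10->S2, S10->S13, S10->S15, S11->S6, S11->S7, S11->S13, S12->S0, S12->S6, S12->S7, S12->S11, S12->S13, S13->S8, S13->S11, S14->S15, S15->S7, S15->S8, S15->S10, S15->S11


BFS layer-by-layer from S14:
  dist 0: {S14}
  dist 1: {S15}
  dist 2: {S7, S8, S10, S11}
  dist 3: {S2, S4, S5, S6, S13}
  dist 4: {S1, S9}
  -> S9 reached at distance 4
Shortest path length = 4

4


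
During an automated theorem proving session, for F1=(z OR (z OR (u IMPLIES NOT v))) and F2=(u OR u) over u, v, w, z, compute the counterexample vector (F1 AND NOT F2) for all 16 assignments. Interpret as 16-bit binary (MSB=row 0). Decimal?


F1 = (z OR (z OR (u IMPLIES NOT v)))
F2 = (u OR u)
Counterexample to F1=>F2 is where F1=1 and F2=0.
Evaluate each row (bits = u,v,w,z, MSB first):
  row 0 [0000]: F1=1 F2=0 -> F1&~F2 -> 1
  row 1 [0001]: F1=1 F2=0 -> F1&~F2 -> 1
  row 2 [0010]: F1=1 F2=0 -> F1&~F2 -> 1
  row 3 [0011]: F1=1 F2=0 -> F1&~F2 -> 1
  row 4 [0100]: F1=1 F2=0 -> F1&~F2 -> 1
  row 5 [0101]: F1=1 F2=0 -> F1&~F2 -> 1
  row 6 [0110]: F1=1 F2=0 -> F1&~F2 -> 1
  row 7 [0111]: F1=1 F2=0 -> F1&~F2 -> 1
  row 8 [1000]: F1=1 F2=1 -> F1&~F2 -> 0
  row 9 [1001]: F1=1 F2=1 -> F1&~F2 -> 0
  row 10 [1010]: F1=1 F2=1 -> F1&~F2 -> 0
  row 11 [1011]: F1=1 F2=1 -> F1&~F2 -> 0
  row 12 [1100]: F1=0 F2=1 -> F1&~F2 -> 0
  row 13 [1101]: F1=1 F2=1 -> F1&~F2 -> 0
  row 14 [1110]: F1=0 F2=1 -> F1&~F2 -> 0
  row 15 [1111]: F1=1 F2=1 -> F1&~F2 -> 0
Full result column, 4 rows per line (u,v fixed per line; w,z runs 00..11 left to right):
  rows 0-3 [u,v=00]: 1111  = hex F
  rows 4-7 [u,v=01]: 1111  = hex F
  rows 8-11 [u,v=10]: 0000  = hex 0
  rows 12-15 [u,v=11]: 0000  = hex 0
Counterexample vector (row 0 .. row 15) = 1111111100000000
Output column grouped in 4s = 1111 1111 0000 0000 = 0xFF00
Convert to decimal digit by digit (value = value*16 + digit):
  F -> 15
  15*16 + 15 (F) = 255
  255*16 + 0 = 4080
  4080*16 + 0 = 65280
Decimal = 65280

65280


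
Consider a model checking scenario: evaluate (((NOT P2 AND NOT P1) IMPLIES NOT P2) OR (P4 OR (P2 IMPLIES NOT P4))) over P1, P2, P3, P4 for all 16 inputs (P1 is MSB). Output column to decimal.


Formula: (((NOT P2 AND NOT P1) IMPLIES NOT P2) OR (P4 OR (P2 IMPLIES NOT P4))) over P1, P2, P3, P4 (16 rows)
Evaluate each row (bits = P1,P2,P3,P4, MSB first):
  row 0 [0000]: (((NOT 0 AND NOT 0) IMPLIES NOT 0) OR (0 OR (0 IMPLIES NOT 0))) -> 1
  row 1 [0001]: (((NOT 0 AND NOT 0) IMPLIES NOT 0) OR (1 OR (0 IMPLIES NOT 1))) -> 1
  row 2 [0010]: (((NOT 0 AND NOT 0) IMPLIES NOT 0) OR (0 OR (0 IMPLIES NOT 0))) -> 1
  row 3 [0011]: (((NOT 0 AND NOT 0) IMPLIES NOT 0) OR (1 OR (0 IMPLIES NOT 1))) -> 1
  row 4 [0100]: (((NOT 1 AND NOT 0) IMPLIES NOT 1) OR (0 OR (1 IMPLIES NOT 0))) -> 1
  row 5 [0101]: (((NOT 1 AND NOT 0) IMPLIES NOT 1) OR (1 OR (1 IMPLIES NOT 1))) -> 1
  row 6 [0110]: (((NOT 1 AND NOT 0) IMPLIES NOT 1) OR (0 OR (1 IMPLIES NOT 0))) -> 1
  row 7 [0111]: (((NOT 1 AND NOT 0) IMPLIES NOT 1) OR (1 OR (1 IMPLIES NOT 1))) -> 1
  row 8 [1000]: (((NOT 0 AND NOT 1) IMPLIES NOT 0) OR (0 OR (0 IMPLIES NOT 0))) -> 1
  row 9 [1001]: (((NOT 0 AND NOT 1) IMPLIES NOT 0) OR (1 OR (0 IMPLIES NOT 1))) -> 1
  row 10 [1010]: (((NOT 0 AND NOT 1) IMPLIES NOT 0) OR (0 OR (0 IMPLIES NOT 0))) -> 1
  row 11 [1011]: (((NOT 0 AND NOT 1) IMPLIES NOT 0) OR (1 OR (0 IMPLIES NOT 1))) -> 1
  row 12 [1100]: (((NOT 1 AND NOT 1) IMPLIES NOT 1) OR (0 OR (1 IMPLIES NOT 0))) -> 1
  row 13 [1101]: (((NOT 1 AND NOT 1) IMPLIES NOT 1) OR (1 OR (1 IMPLIES NOT 1))) -> 1
  row 14 [1110]: (((NOT 1 AND NOT 1) IMPLIES NOT 1) OR (0 OR (1 IMPLIES NOT 0))) -> 1
  row 15 [1111]: (((NOT 1 AND NOT 1) IMPLIES NOT 1) OR (1 OR (1 IMPLIES NOT 1))) -> 1
Full result column, 4 rows per line (P1,P2 fixed per line; P3,P4 runs 00..11 left to right):
  rows 0-3 [P1,P2=00]: 1111  = hex F
  rows 4-7 [P1,P2=01]: 1111  = hex F
  rows 8-11 [P1,P2=10]: 1111  = hex F
  rows 12-15 [P1,P2=11]: 1111  = hex F
Output column (row 0 .. row 15) = 1111111111111111
Output column grouped in 4s = 1111 1111 1111 1111 = 0xFFFF
Convert to decimal digit by digit (value = value*16 + digit):
  F -> 15
  15*16 + 15 (F) = 255
  255*16 + 15 (F) = 4095
  4095*16 + 15 (F) = 65535
Decimal = 65535

65535


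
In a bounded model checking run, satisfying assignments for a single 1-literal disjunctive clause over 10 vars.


Step 1: Total=2^10=1024
Step 2: Unsat when all 1 false: 2^9=512
Step 3: Sat=1024-512=512

512


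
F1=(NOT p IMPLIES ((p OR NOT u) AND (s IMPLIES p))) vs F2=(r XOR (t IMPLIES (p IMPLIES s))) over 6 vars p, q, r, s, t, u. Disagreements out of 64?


F1 = (NOT p IMPLIES ((p OR NOT u) AND (s IMPLIES p)))
F2 = (r XOR (t IMPLIES (p IMPLIES s)))
Evaluate both on each of 64 rows (bits = p,q,r,s,t,u):
  row 0 [000000]: F1=1 F2=1 -> 0
  row 1 [000001]: F1=0 F2=1 (differ) -> 1
  row 2 [000010]: F1=1 F2=1 -> 0
  row 3 [000011]: F1=0 F2=1 (differ) -> 1
  row 4 [000100]: F1=0 F2=1 (differ) -> 1
  (every remaining row is evaluated the same way; all 64 results are listed next)
Full result column, 8 rows per line (p,q,r fixed per line; s,t,u runs 000..111 left to right):
  rows 0-7 [p,q,r=000]: 01011111  (ones: 6)
  rows 8-15 [p,q,r=001]: 10100000  (ones: 2)
  rows 16-23 [p,q,r=010]: 01011111  (ones: 6)
  rows 24-31 [p,q,r=011]: 10100000  (ones: 2)
  rows 32-39 [p,q,r=100]: 00110000  (ones: 2)
  rows 40-47 [p,q,r=101]: 11001111  (ones: 6)
  rows 48-55 [p,q,r=110]: 00110000  (ones: 2)
  rows 56-63 [p,q,r=111]: 11001111  (ones: 6)
Disagreements = 6+2+6+2+2+6+2+6 = 32

32


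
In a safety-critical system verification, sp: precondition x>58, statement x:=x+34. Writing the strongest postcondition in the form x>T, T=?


Formula: sp(P, x:=E) = exists old_x. (x = E[old_x/x]) AND P[old_x/x] (old_x is the value of x before the assignment; eliminate old_x by solving x = E[old_x/x] for old_x)
Step 1: Precondition P: x>58, i.e. old_x > 58
Step 2: Assignment gives x = old_x + 34, so old_x = x - 34
Step 3: Substitute into P: x - 34 > 58
Step 4: Simplify: x > 58+34 = 92

92


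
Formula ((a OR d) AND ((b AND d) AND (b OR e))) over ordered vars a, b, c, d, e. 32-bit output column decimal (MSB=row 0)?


Formula: ((a OR d) AND ((b AND d) AND (b OR e))) over a, b, c, d, e (32 rows)
Evaluate each row (bits = a,b,c,d,e, MSB first):
  row 0 [00000]: ((0 OR 0) AND ((0 AND 0) AND (0 OR 0))) -> 0
  row 1 [00001]: ((0 OR 0) AND ((0 AND 0) AND (0 OR 1))) -> 0
  row 2 [00010]: ((0 OR 1) AND ((0 AND 1) AND (0 OR 0))) -> 0
  row 3 [00011]: ((0 OR 1) AND ((0 AND 1) AND (0 OR 1))) -> 0
  row 4 [00100]: ((0 OR 0) AND ((0 AND 0) AND (0 OR 0))) -> 0
  row 5 [00101]: ((0 OR 0) AND ((0 AND 0) AND (0 OR 1))) -> 0
  row 6 [00110]: ((0 OR 1) AND ((0 AND 1) AND (0 OR 0))) -> 0
  row 7 [00111]: ((0 OR 1) AND ((0 AND 1) AND (0 OR 1))) -> 0
  row 8 [01000]: ((0 OR 0) AND ((1 AND 0) AND (1 OR 0))) -> 0
  row 9 [01001]: ((0 OR 0) AND ((1 AND 0) AND (1 OR 1))) -> 0
  row 10 [01010]: ((0 OR 1) AND ((1 AND 1) AND (1 OR 0))) -> 1
  row 11 [01011]: ((0 OR 1) AND ((1 AND 1) AND (1 OR 1))) -> 1
  row 12 [01100]: ((0 OR 0) AND ((1 AND 0) AND (1 OR 0))) -> 0
  row 13 [01101]: ((0 OR 0) AND ((1 AND 0) AND (1 OR 1))) -> 0
  row 14 [01110]: ((0 OR 1) AND ((1 AND 1) AND (1 OR 0))) -> 1
  row 15 [01111]: ((0 OR 1) AND ((1 AND 1) AND (1 OR 1))) -> 1
  row 16 [10000]: ((1 OR 0) AND ((0 AND 0) AND (0 OR 0))) -> 0
  row 17 [10001]: ((1 OR 0) AND ((0 AND 0) AND (0 OR 1))) -> 0
  row 18 [10010]: ((1 OR 1) AND ((0 AND 1) AND (0 OR 0))) -> 0
  row 19 [10011]: ((1 OR 1) AND ((0 AND 1) AND (0 OR 1))) -> 0
  row 20 [10100]: ((1 OR 0) AND ((0 AND 0) AND (0 OR 0))) -> 0
  row 21 [10101]: ((1 OR 0) AND ((0 AND 0) AND (0 OR 1))) -> 0
  row 22 [10110]: ((1 OR 1) AND ((0 AND 1) AND (0 OR 0))) -> 0
  row 23 [10111]: ((1 OR 1) AND ((0 AND 1) AND (0 OR 1))) -> 0
  row 24 [11000]: ((1 OR 0) AND ((1 AND 0) AND (1 OR 0))) -> 0
  row 25 [11001]: ((1 OR 0) AND ((1 AND 0) AND (1 OR 1))) -> 0
  row 26 [11010]: ((1 OR 1) AND ((1 AND 1) AND (1 OR 0))) -> 1
  row 27 [11011]: ((1 OR 1) AND ((1 AND 1) AND (1 OR 1))) -> 1
  row 28 [11100]: ((1 OR 0) AND ((1 AND 0) AND (1 OR 0))) -> 0
  row 29 [11101]: ((1 OR 0) AND ((1 AND 0) AND (1 OR 1))) -> 0
  row 30 [11110]: ((1 OR 1) AND ((1 AND 1) AND (1 OR 0))) -> 1
  row 31 [11111]: ((1 OR 1) AND ((1 AND 1) AND (1 OR 1))) -> 1
Full result column, 4 rows per line (a,b,c fixed per line; d,e runs 00..11 left to right):
  rows 0-3 [a,b,c=000]: 0000  = hex 0
  rows 4-7 [a,b,c=001]: 0000  = hex 0
  rows 8-11 [a,b,c=010]: 0011  = hex 3
  rows 12-15 [a,b,c=011]: 0011  = hex 3
  rows 16-19 [a,b,c=100]: 0000  = hex 0
  rows 20-23 [a,b,c=101]: 0000  = hex 0
  rows 24-27 [a,b,c=110]: 0011  = hex 3
  rows 28-31 [a,b,c=111]: 0011  = hex 3
Output column (row 0 .. row 31) = 00000000001100110000000000110011
Output column grouped in 4s = 0000 0000 0011 0011 0000 0000 0011 0011 = 0x00330033
Convert to decimal digit by digit (value = value*16 + digit):
  0 -> 0
  0*16 + 0 = 0
  0*16 + 3 = 3
  3*16 + 3 = 51
  51*16 + 0 = 816
  816*16 + 0 = 13056
  13056*16 + 3 = 208899
  208899*16 + 3 = 3342387
Decimal = 3342387

3342387


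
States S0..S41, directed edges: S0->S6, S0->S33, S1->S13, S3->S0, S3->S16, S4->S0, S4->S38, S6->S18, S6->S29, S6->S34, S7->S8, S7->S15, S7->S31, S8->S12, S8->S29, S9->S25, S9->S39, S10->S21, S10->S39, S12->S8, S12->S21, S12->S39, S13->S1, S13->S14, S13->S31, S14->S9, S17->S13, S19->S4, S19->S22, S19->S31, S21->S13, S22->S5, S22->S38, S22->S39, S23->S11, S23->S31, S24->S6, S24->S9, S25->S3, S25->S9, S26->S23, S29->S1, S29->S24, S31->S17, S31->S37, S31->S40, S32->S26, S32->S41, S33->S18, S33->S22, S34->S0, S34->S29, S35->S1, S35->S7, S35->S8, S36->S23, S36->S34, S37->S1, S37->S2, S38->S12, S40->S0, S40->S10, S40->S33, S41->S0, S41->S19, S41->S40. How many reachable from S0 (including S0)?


BFS from S0:
  layer 0: {S0}
  layer 1: {S6, S33}
  layer 2: {S18, S22, S29, S34}
  layer 3: {S1, S5, S24, S38, S39}
  layer 4: {S9, S12, S13}
  layer 5: {S8, S14, S21, S25, S31}
  layer 6: {S3, S17, S37, S40}
  layer 7: {S2, S10, S16}
Reachable set: {S0, S1, S2, S3, S5, S6, S8, S9, S10, S12, S13, S14, S16, S17, S18, S21, S22, S24, S25, S29, S31, S33, S34, S37, S38, S39, S40}
Count = 27

27


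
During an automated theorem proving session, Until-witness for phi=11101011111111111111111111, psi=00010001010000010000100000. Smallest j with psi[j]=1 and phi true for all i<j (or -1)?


(phi U psi) at 0: need smallest j with psi[j]=1 and phi[i]=1 for all i in [0,j).
Scan from step 0:
  step 0: phi=1, psi=0 -> continue
  step 1: phi=1, psi=0 -> continue
  step 2: phi=1, psi=0 -> continue
  step 3: psi=1 and phi held for [0,3) -> witness found
Witness step = 3

3


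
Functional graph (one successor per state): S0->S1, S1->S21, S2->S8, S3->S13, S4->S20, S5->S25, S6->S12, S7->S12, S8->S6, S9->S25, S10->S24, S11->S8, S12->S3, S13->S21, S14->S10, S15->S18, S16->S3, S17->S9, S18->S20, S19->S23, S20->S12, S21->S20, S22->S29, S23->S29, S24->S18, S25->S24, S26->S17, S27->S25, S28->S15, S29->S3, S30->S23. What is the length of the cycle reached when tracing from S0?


Trace from S0 until a state repeats:
  S0 -> S1 -> S21 -> S20 -> S12 -> S3 -> S13 -> S21
S21 first seen at step 2, revisited at step 7.
Cycle length = 7 - 2 = 5

5


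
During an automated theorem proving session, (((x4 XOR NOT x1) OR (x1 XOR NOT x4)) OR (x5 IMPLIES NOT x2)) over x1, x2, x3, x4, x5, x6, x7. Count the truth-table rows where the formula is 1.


Formula: (((x4 XOR NOT x1) OR (x1 XOR NOT x4)) OR (x5 IMPLIES NOT x2)) over 7 vars (128 rows)
Evaluate each row (x1, x2, x3, x4, x5, x6, x7 as bits, MSB first):
  row 0 [0000000]: (((0 XOR NOT 0) OR (0 XOR NOT 0)) OR (0 IMPLIES NOT 0)) -> 1
  row 1 [0000001]: (((0 XOR NOT 0) OR (0 XOR NOT 0)) OR (0 IMPLIES NOT 0)) -> 1
  row 2 [0000010]: (((0 XOR NOT 0) OR (0 XOR NOT 0)) OR (0 IMPLIES NOT 0)) -> 1
  row 3 [0000011]: (((0 XOR NOT 0) OR (0 XOR NOT 0)) OR (0 IMPLIES NOT 0)) -> 1
  row 4 [0000100]: (((0 XOR NOT 0) OR (0 XOR NOT 0)) OR (1 IMPLIES NOT 0)) -> 1
  (every remaining row is evaluated the same way; all 128 results are listed next)
Full result column, 8 rows per line (x1,x2,x3,x4 fixed per line; x5,x6,x7 runs 000..111 left to right):
  rows 0-7 [x1,x2,x3,x4=0000]: 11111111  (ones: 8)
  rows 8-15 [x1,x2,x3,x4=0001]: 11111111  (ones: 8)
  rows 16-23 [x1,x2,x3,x4=0010]: 11111111  (ones: 8)
  rows 24-31 [x1,x2,x3,x4=0011]: 11111111  (ones: 8)
  rows 32-39 [x1,x2,x3,x4=0100]: 11111111  (ones: 8)
  rows 40-47 [x1,x2,x3,x4=0101]: 11110000  (ones: 4)
  rows 48-55 [x1,x2,x3,x4=0110]: 11111111  (ones: 8)
  rows 56-63 [x1,x2,x3,x4=0111]: 11110000  (ones: 4)
  rows 64-71 [x1,x2,x3,x4=1000]: 11111111  (ones: 8)
  rows 72-79 [x1,x2,x3,x4=1001]: 11111111  (ones: 8)
  rows 80-87 [x1,x2,x3,x4=1010]: 11111111  (ones: 8)
  rows 88-95 [x1,x2,x3,x4=1011]: 11111111  (ones: 8)
  rows 96-103 [x1,x2,x3,x4=1100]: 11110000  (ones: 4)
  rows 104-111 [x1,x2,x3,x4=1101]: 11111111  (ones: 8)
  rows 112-119 [x1,x2,x3,x4=1110]: 11110000  (ones: 4)
  rows 120-127 [x1,x2,x3,x4=1111]: 11111111  (ones: 8)
Count of 1-rows = 8+8+8+8+8+4+8+4+8+8+8+8+4+8+4+8 = 112

112


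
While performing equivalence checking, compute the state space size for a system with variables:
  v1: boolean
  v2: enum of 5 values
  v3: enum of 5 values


State space = product of domain sizes of all variables.
Domain sizes:
  v1 (boolean): 2
  v2 (enum of 5 values): 5
  v3 (enum of 5 values): 5
Product = 2 * 5 * 5 = 50

50


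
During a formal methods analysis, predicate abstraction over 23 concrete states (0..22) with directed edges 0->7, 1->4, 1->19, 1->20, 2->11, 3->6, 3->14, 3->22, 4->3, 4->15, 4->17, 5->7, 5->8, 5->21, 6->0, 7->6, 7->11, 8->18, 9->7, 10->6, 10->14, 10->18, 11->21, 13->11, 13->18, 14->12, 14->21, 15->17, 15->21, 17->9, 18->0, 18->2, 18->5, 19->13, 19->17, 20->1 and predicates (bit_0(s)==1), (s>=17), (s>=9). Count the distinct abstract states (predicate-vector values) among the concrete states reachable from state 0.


BFS from 0:
Concrete reachable: {0, 6, 7, 11, 21}
Abstract via predicates (bit_0(s)==1), (s>=17), (s>=9):
  (0,0,0) <- {0, 6}
  (1,0,0) <- {7}
  (1,0,1) <- {11}
  (1,1,1) <- {21}
Distinct abstract states = 4

4


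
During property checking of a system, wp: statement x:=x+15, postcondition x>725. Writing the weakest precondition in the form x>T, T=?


Formula: wp(x:=E, P) = P[E/x] (substitute E for x in postcondition)
Step 1: Postcondition: x>725
Step 2: Substitute x+15 for x: x+15>725
Step 3: Solve for x: x > 725-15 = 710

710


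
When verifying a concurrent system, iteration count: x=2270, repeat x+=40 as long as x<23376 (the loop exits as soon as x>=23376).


Step 1: x goes from 2270 toward 23376 by 40; the body runs while x<23376, so iterations = ceil((bound-start)/step)
Step 2: Distance=21106
Step 3: ceil(21106/40)=528

528


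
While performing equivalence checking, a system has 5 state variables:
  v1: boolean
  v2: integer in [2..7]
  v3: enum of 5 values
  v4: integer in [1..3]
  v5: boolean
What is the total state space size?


State space = product of domain sizes of all variables.
Domain sizes:
  v1 (boolean): 2
  v2 (integer in [2..7]): 6
  v3 (enum of 5 values): 5
  v4 (integer in [1..3]): 3
  v5 (boolean): 2
Product = 2 * 6 * 5 * 3 * 2 = 360

360


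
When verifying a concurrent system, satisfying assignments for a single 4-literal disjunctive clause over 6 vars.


Step 1: Total=2^6=64
Step 2: Unsat when all 4 false: 2^2=4
Step 3: Sat=64-4=60

60


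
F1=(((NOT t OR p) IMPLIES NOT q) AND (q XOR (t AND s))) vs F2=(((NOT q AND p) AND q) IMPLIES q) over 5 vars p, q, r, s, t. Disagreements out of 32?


F1 = (((NOT t OR p) IMPLIES NOT q) AND (q XOR (t AND s)))
F2 = (((NOT q AND p) AND q) IMPLIES q)
Evaluate both on each of 32 rows (bits = p,q,r,s,t):
  row 0 [00000]: F1=0 F2=1 (differ) -> 1
  row 1 [00001]: F1=0 F2=1 (differ) -> 1
  row 2 [00010]: F1=0 F2=1 (differ) -> 1
  row 3 [00011]: F1=1 F2=1 -> 0
  row 4 [00100]: F1=0 F2=1 (differ) -> 1
  row 5 [00101]: F1=0 F2=1 (differ) -> 1
  row 6 [00110]: F1=0 F2=1 (differ) -> 1
  row 7 [00111]: F1=1 F2=1 -> 0
  row 8 [01000]: F1=0 F2=1 (differ) -> 1
  row 9 [01001]: F1=1 F2=1 -> 0
  row 10 [01010]: F1=0 F2=1 (differ) -> 1
  row 11 [01011]: F1=0 F2=1 (differ) -> 1
  row 12 [01100]: F1=0 F2=1 (differ) -> 1
  row 13 [01101]: F1=1 F2=1 -> 0
  row 14 [01110]: F1=0 F2=1 (differ) -> 1
  row 15 [01111]: F1=0 F2=1 (differ) -> 1
  row 16 [10000]: F1=0 F2=1 (differ) -> 1
  row 17 [10001]: F1=0 F2=1 (differ) -> 1
  row 18 [10010]: F1=0 F2=1 (differ) -> 1
  row 19 [10011]: F1=1 F2=1 -> 0
  row 20 [10100]: F1=0 F2=1 (differ) -> 1
  row 21 [10101]: F1=0 F2=1 (differ) -> 1
  row 22 [10110]: F1=0 F2=1 (differ) -> 1
  row 23 [10111]: F1=1 F2=1 -> 0
  row 24 [11000]: F1=0 F2=1 (differ) -> 1
  row 25 [11001]: F1=0 F2=1 (differ) -> 1
  row 26 [11010]: F1=0 F2=1 (differ) -> 1
  row 27 [11011]: F1=0 F2=1 (differ) -> 1
  row 28 [11100]: F1=0 F2=1 (differ) -> 1
  row 29 [11101]: F1=0 F2=1 (differ) -> 1
  row 30 [11110]: F1=0 F2=1 (differ) -> 1
  row 31 [11111]: F1=0 F2=1 (differ) -> 1
Full result column, 8 rows per line (p,q fixed per line; r,s,t runs 000..111 left to right):
  rows 0-7 [p,q=00]: 11101110  (ones: 6)
  rows 8-15 [p,q=01]: 10111011  (ones: 6)
  rows 16-23 [p,q=10]: 11101110  (ones: 6)
  rows 24-31 [p,q=11]: 11111111  (ones: 8)
Disagreements = 6+6+6+8 = 26

26


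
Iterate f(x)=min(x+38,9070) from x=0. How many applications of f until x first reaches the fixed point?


Step 1: x=0, cap=9070, increment=38
Step 2: x grows by 38 each step until capped at 9070; fixed point is x=9070
Step 3: iterations = ceil(9070/38) = 239

239


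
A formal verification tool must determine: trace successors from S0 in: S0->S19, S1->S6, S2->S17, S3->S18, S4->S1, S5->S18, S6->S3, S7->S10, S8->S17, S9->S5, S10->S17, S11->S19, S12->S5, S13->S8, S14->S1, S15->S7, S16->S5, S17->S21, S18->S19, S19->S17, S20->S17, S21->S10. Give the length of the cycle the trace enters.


Trace from S0 until a state repeats:
  S0 -> S19 -> S17 -> S21 -> S10 -> S17
S17 first seen at step 2, revisited at step 5.
Cycle length = 5 - 2 = 3

3


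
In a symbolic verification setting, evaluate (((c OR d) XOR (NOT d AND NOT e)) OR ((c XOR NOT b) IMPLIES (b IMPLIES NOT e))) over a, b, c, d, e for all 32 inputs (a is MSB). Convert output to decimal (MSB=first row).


Formula: (((c OR d) XOR (NOT d AND NOT e)) OR ((c XOR NOT b) IMPLIES (b IMPLIES NOT e))) over a, b, c, d, e (32 rows)
Evaluate each row (bits = a,b,c,d,e, MSB first):
  row 0 [00000]: (((0 OR 0) XOR (NOT 0 AND NOT 0)) OR ((0 XOR NOT 0) IMPLIES (0 IMPLIES NOT 0))) -> 1
  row 1 [00001]: (((0 OR 0) XOR (NOT 0 AND NOT 1)) OR ((0 XOR NOT 0) IMPLIES (0 IMPLIES NOT 1))) -> 1
  row 2 [00010]: (((0 OR 1) XOR (NOT 1 AND NOT 0)) OR ((0 XOR NOT 0) IMPLIES (0 IMPLIES NOT 0))) -> 1
  row 3 [00011]: (((0 OR 1) XOR (NOT 1 AND NOT 1)) OR ((0 XOR NOT 0) IMPLIES (0 IMPLIES NOT 1))) -> 1
  row 4 [00100]: (((1 OR 0) XOR (NOT 0 AND NOT 0)) OR ((1 XOR NOT 0) IMPLIES (0 IMPLIES NOT 0))) -> 1
  row 5 [00101]: (((1 OR 0) XOR (NOT 0 AND NOT 1)) OR ((1 XOR NOT 0) IMPLIES (0 IMPLIES NOT 1))) -> 1
  row 6 [00110]: (((1 OR 1) XOR (NOT 1 AND NOT 0)) OR ((1 XOR NOT 0) IMPLIES (0 IMPLIES NOT 0))) -> 1
  row 7 [00111]: (((1 OR 1) XOR (NOT 1 AND NOT 1)) OR ((1 XOR NOT 0) IMPLIES (0 IMPLIES NOT 1))) -> 1
  row 8 [01000]: (((0 OR 0) XOR (NOT 0 AND NOT 0)) OR ((0 XOR NOT 1) IMPLIES (1 IMPLIES NOT 0))) -> 1
  row 9 [01001]: (((0 OR 0) XOR (NOT 0 AND NOT 1)) OR ((0 XOR NOT 1) IMPLIES (1 IMPLIES NOT 1))) -> 1
  row 10 [01010]: (((0 OR 1) XOR (NOT 1 AND NOT 0)) OR ((0 XOR NOT 1) IMPLIES (1 IMPLIES NOT 0))) -> 1
  row 11 [01011]: (((0 OR 1) XOR (NOT 1 AND NOT 1)) OR ((0 XOR NOT 1) IMPLIES (1 IMPLIES NOT 1))) -> 1
  row 12 [01100]: (((1 OR 0) XOR (NOT 0 AND NOT 0)) OR ((1 XOR NOT 1) IMPLIES (1 IMPLIES NOT 0))) -> 1
  row 13 [01101]: (((1 OR 0) XOR (NOT 0 AND NOT 1)) OR ((1 XOR NOT 1) IMPLIES (1 IMPLIES NOT 1))) -> 1
  row 14 [01110]: (((1 OR 1) XOR (NOT 1 AND NOT 0)) OR ((1 XOR NOT 1) IMPLIES (1 IMPLIES NOT 0))) -> 1
  row 15 [01111]: (((1 OR 1) XOR (NOT 1 AND NOT 1)) OR ((1 XOR NOT 1) IMPLIES (1 IMPLIES NOT 1))) -> 1
  row 16 [10000]: (((0 OR 0) XOR (NOT 0 AND NOT 0)) OR ((0 XOR NOT 0) IMPLIES (0 IMPLIES NOT 0))) -> 1
  row 17 [10001]: (((0 OR 0) XOR (NOT 0 AND NOT 1)) OR ((0 XOR NOT 0) IMPLIES (0 IMPLIES NOT 1))) -> 1
  row 18 [10010]: (((0 OR 1) XOR (NOT 1 AND NOT 0)) OR ((0 XOR NOT 0) IMPLIES (0 IMPLIES NOT 0))) -> 1
  row 19 [10011]: (((0 OR 1) XOR (NOT 1 AND NOT 1)) OR ((0 XOR NOT 0) IMPLIES (0 IMPLIES NOT 1))) -> 1
  row 20 [10100]: (((1 OR 0) XOR (NOT 0 AND NOT 0)) OR ((1 XOR NOT 0) IMPLIES (0 IMPLIES NOT 0))) -> 1
  row 21 [10101]: (((1 OR 0) XOR (NOT 0 AND NOT 1)) OR ((1 XOR NOT 0) IMPLIES (0 IMPLIES NOT 1))) -> 1
  row 22 [10110]: (((1 OR 1) XOR (NOT 1 AND NOT 0)) OR ((1 XOR NOT 0) IMPLIES (0 IMPLIES NOT 0))) -> 1
  row 23 [10111]: (((1 OR 1) XOR (NOT 1 AND NOT 1)) OR ((1 XOR NOT 0) IMPLIES (0 IMPLIES NOT 1))) -> 1
  row 24 [11000]: (((0 OR 0) XOR (NOT 0 AND NOT 0)) OR ((0 XOR NOT 1) IMPLIES (1 IMPLIES NOT 0))) -> 1
  row 25 [11001]: (((0 OR 0) XOR (NOT 0 AND NOT 1)) OR ((0 XOR NOT 1) IMPLIES (1 IMPLIES NOT 1))) -> 1
  row 26 [11010]: (((0 OR 1) XOR (NOT 1 AND NOT 0)) OR ((0 XOR NOT 1) IMPLIES (1 IMPLIES NOT 0))) -> 1
  row 27 [11011]: (((0 OR 1) XOR (NOT 1 AND NOT 1)) OR ((0 XOR NOT 1) IMPLIES (1 IMPLIES NOT 1))) -> 1
  row 28 [11100]: (((1 OR 0) XOR (NOT 0 AND NOT 0)) OR ((1 XOR NOT 1) IMPLIES (1 IMPLIES NOT 0))) -> 1
  row 29 [11101]: (((1 OR 0) XOR (NOT 0 AND NOT 1)) OR ((1 XOR NOT 1) IMPLIES (1 IMPLIES NOT 1))) -> 1
  row 30 [11110]: (((1 OR 1) XOR (NOT 1 AND NOT 0)) OR ((1 XOR NOT 1) IMPLIES (1 IMPLIES NOT 0))) -> 1
  row 31 [11111]: (((1 OR 1) XOR (NOT 1 AND NOT 1)) OR ((1 XOR NOT 1) IMPLIES (1 IMPLIES NOT 1))) -> 1
Full result column, 4 rows per line (a,b,c fixed per line; d,e runs 00..11 left to right):
  rows 0-3 [a,b,c=000]: 1111  = hex F
  rows 4-7 [a,b,c=001]: 1111  = hex F
  rows 8-11 [a,b,c=010]: 1111  = hex F
  rows 12-15 [a,b,c=011]: 1111  = hex F
  rows 16-19 [a,b,c=100]: 1111  = hex F
  rows 20-23 [a,b,c=101]: 1111  = hex F
  rows 24-27 [a,b,c=110]: 1111  = hex F
  rows 28-31 [a,b,c=111]: 1111  = hex F
Output column (row 0 .. row 31) = 11111111111111111111111111111111
Output column grouped in 4s = 1111 1111 1111 1111 1111 1111 1111 1111 = 0xFFFFFFFF
Convert to decimal digit by digit (value = value*16 + digit):
  F -> 15
  15*16 + 15 (F) = 255
  255*16 + 15 (F) = 4095
  4095*16 + 15 (F) = 65535
  65535*16 + 15 (F) = 1048575
  1048575*16 + 15 (F) = 16777215
  16777215*16 + 15 (F) = 268435455
  268435455*16 + 15 (F) = 4294967295
Decimal = 4294967295

4294967295


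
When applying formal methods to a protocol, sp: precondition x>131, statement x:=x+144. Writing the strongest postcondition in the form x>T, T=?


Formula: sp(P, x:=E) = exists old_x. (x = E[old_x/x]) AND P[old_x/x] (old_x is the value of x before the assignment; eliminate old_x by solving x = E[old_x/x] for old_x)
Step 1: Precondition P: x>131, i.e. old_x > 131
Step 2: Assignment gives x = old_x + 144, so old_x = x - 144
Step 3: Substitute into P: x - 144 > 131
Step 4: Simplify: x > 131+144 = 275

275


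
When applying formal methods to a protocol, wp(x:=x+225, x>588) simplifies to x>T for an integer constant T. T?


Formula: wp(x:=E, P) = P[E/x] (substitute E for x in postcondition)
Step 1: Postcondition: x>588
Step 2: Substitute x+225 for x: x+225>588
Step 3: Solve for x: x > 588-225 = 363

363


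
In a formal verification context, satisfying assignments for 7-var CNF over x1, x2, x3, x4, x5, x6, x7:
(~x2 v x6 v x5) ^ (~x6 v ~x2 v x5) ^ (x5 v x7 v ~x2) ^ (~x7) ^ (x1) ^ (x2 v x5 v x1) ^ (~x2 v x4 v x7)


CNF with 7 clauses over 7 vars (128 assignments).
An assignment satisfies CNF iff every clause has >=1 true literal.
Check each row (bits = x1,x2,x3,x4,x5,x6,x7; clause T/F shown):
  row 0 [0000000]: clauses=TTTTFFT -> 0
  row 1 [0000001]: clauses=TTTFFFT -> 0
  row 2 [0000010]: clauses=TTTTFFT -> 0
  row 3 [0000011]: clauses=TTTFFFT -> 0
  row 4 [0000100]: clauses=TTTTFTT -> 0
  (every remaining row is evaluated the same way; all 128 results are listed next)
Full result column, 8 rows per line (x1,x2,x3,x4 fixed per line; x5,x6,x7 runs 000..111 left to right):
  rows 0-7 [x1,x2,x3,x4=0000]: 00000000  (ones: 0)
  rows 8-15 [x1,x2,x3,x4=0001]: 00000000  (ones: 0)
  rows 16-23 [x1,x2,x3,x4=0010]: 00000000  (ones: 0)
  rows 24-31 [x1,x2,x3,x4=0011]: 00000000  (ones: 0)
  rows 32-39 [x1,x2,x3,x4=0100]: 00000000  (ones: 0)
  rows 40-47 [x1,x2,x3,x4=0101]: 00000000  (ones: 0)
  rows 48-55 [x1,x2,x3,x4=0110]: 00000000  (ones: 0)
  rows 56-63 [x1,x2,x3,x4=0111]: 00000000  (ones: 0)
  rows 64-71 [x1,x2,x3,x4=1000]: 10101010  (ones: 4)
  rows 72-79 [x1,x2,x3,x4=1001]: 10101010  (ones: 4)
  rows 80-87 [x1,x2,x3,x4=1010]: 10101010  (ones: 4)
  rows 88-95 [x1,x2,x3,x4=1011]: 10101010  (ones: 4)
  rows 96-103 [x1,x2,x3,x4=1100]: 00000000  (ones: 0)
  rows 104-111 [x1,x2,x3,x4=1101]: 00001010  (ones: 2)
  rows 112-119 [x1,x2,x3,x4=1110]: 00000000  (ones: 0)
  rows 120-127 [x1,x2,x3,x4=1111]: 00001010  (ones: 2)
Satisfying assignments = 0+0+0+0+0+0+0+0+4+4+4+4+0+2+0+2 = 20

20


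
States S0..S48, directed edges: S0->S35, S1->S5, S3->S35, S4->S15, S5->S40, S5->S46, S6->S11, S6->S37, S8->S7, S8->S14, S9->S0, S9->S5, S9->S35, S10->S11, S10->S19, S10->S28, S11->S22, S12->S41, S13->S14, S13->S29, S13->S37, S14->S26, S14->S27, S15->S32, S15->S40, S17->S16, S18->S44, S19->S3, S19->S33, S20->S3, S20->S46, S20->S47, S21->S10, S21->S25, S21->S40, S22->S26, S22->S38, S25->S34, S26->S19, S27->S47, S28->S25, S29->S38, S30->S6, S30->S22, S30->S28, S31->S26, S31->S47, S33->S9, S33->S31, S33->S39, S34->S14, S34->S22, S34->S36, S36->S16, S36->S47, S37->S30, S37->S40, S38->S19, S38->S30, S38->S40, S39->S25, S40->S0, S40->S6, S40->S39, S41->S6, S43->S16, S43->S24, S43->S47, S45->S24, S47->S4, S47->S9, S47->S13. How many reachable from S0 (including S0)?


BFS from S0:
  layer 0: {S0}
  layer 1: {S35}
Reachable set: {S0, S35}
Count = 2

2


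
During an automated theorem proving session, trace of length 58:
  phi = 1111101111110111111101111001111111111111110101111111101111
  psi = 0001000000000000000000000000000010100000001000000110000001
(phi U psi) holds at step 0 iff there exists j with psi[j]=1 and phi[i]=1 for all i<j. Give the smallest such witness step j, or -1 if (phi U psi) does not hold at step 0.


(phi U psi) at 0: need smallest j with psi[j]=1 and phi[i]=1 for all i in [0,j).
Scan from step 0:
  step 0: phi=1, psi=0 -> continue
  step 1: phi=1, psi=0 -> continue
  step 2: phi=1, psi=0 -> continue
  step 3: psi=1 and phi held for [0,3) -> witness found
Witness step = 3

3


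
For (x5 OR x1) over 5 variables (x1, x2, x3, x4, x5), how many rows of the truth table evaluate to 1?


Formula: (x5 OR x1) over 5 vars (32 rows)
Evaluate each row (x1, x2, x3, x4, x5 as bits, MSB first):
  row 0 [00000]: (0 OR 0) -> 0
  row 1 [00001]: (1 OR 0) -> 1
  row 2 [00010]: (0 OR 0) -> 0
  row 3 [00011]: (1 OR 0) -> 1
  row 4 [00100]: (0 OR 0) -> 0
  row 5 [00101]: (1 OR 0) -> 1
  row 6 [00110]: (0 OR 0) -> 0
  row 7 [00111]: (1 OR 0) -> 1
  row 8 [01000]: (0 OR 0) -> 0
  row 9 [01001]: (1 OR 0) -> 1
  row 10 [01010]: (0 OR 0) -> 0
  row 11 [01011]: (1 OR 0) -> 1
  row 12 [01100]: (0 OR 0) -> 0
  row 13 [01101]: (1 OR 0) -> 1
  row 14 [01110]: (0 OR 0) -> 0
  row 15 [01111]: (1 OR 0) -> 1
  row 16 [10000]: (0 OR 1) -> 1
  row 17 [10001]: (1 OR 1) -> 1
  row 18 [10010]: (0 OR 1) -> 1
  row 19 [10011]: (1 OR 1) -> 1
  row 20 [10100]: (0 OR 1) -> 1
  row 21 [10101]: (1 OR 1) -> 1
  row 22 [10110]: (0 OR 1) -> 1
  row 23 [10111]: (1 OR 1) -> 1
  row 24 [11000]: (0 OR 1) -> 1
  row 25 [11001]: (1 OR 1) -> 1
  row 26 [11010]: (0 OR 1) -> 1
  row 27 [11011]: (1 OR 1) -> 1
  row 28 [11100]: (0 OR 1) -> 1
  row 29 [11101]: (1 OR 1) -> 1
  row 30 [11110]: (0 OR 1) -> 1
  row 31 [11111]: (1 OR 1) -> 1
Full result column, 8 rows per line (x1,x2 fixed per line; x3,x4,x5 runs 000..111 left to right):
  rows 0-7 [x1,x2=00]: 01010101  (ones: 4)
  rows 8-15 [x1,x2=01]: 01010101  (ones: 4)
  rows 16-23 [x1,x2=10]: 11111111  (ones: 8)
  rows 24-31 [x1,x2=11]: 11111111  (ones: 8)
Count of 1-rows = 4+4+8+8 = 24

24
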